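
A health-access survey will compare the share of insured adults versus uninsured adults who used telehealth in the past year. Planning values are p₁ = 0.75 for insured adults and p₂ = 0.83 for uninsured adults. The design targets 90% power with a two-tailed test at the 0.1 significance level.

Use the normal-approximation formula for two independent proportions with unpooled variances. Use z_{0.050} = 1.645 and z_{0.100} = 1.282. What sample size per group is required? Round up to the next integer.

n = 440 per group

n = (z_{α/2} + z_β)² · [p₁(1−p₁) + p₂(1−p₂)] / (p₁ − p₂)²
  = (1.645 + 1.282)² · (0.75·0.25 + 0.83·0.17) / (-0.08)²
  = (2.927)² · (0.1875 + 0.1411) / 0.0064
  = 8.5673 · 0.3286 / 0.0064
  = 439.88
Round up → n = 440 per group.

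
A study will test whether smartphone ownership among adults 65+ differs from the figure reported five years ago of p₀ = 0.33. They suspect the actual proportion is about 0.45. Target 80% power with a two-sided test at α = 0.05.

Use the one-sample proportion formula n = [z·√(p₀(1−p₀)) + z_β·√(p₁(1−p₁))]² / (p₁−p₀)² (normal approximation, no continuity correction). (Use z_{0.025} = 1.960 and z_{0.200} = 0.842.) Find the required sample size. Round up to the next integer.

n = 125

n = [z_{α/2}·√(p₀q₀) + z_β·√(p₁q₁)]² / (p₁ − p₀)²
  = [1.960·√(0.33·0.67) + 0.842·√(0.45·0.55)]² / (0.12)²
  = [1.960·0.4702 + 0.842·0.4975]² / 0.0144
  = [1.3405]² / 0.0144
  = 124.79
Round up → n = 125.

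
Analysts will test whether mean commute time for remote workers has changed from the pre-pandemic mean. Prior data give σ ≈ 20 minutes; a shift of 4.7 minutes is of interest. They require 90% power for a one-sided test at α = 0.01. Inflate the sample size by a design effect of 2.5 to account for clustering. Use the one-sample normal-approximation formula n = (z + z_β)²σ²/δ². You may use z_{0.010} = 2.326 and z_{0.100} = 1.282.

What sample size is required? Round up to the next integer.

n = 590

n = (z_α + z_β)² · σ² / δ²
  = (2.326 + 1.282)² · 20² / 4.7²
  = 13.0177 · 400 / 22.09
  = 235.72
Design effect: 2.5 × 235.72 = 589.30.
Round up → n = 590.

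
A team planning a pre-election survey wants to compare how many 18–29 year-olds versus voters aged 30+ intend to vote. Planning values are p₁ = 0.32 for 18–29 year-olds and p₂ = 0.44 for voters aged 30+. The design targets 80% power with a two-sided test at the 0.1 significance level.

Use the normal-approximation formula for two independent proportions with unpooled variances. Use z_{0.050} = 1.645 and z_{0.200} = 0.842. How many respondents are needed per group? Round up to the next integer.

n = (z_{α/2} + z_β)² · [p₁(1−p₁) + p₂(1−p₂)] / (p₁ − p₂)²
  = (1.645 + 0.842)² · (0.32·0.68 + 0.44·0.56) / (-0.12)²
  = (2.487)² · (0.2176 + 0.2464) / 0.0144
  = 6.1852 · 0.4640 / 0.0144
  = 199.30
Round up → n = 200 per group.

n = 200 per group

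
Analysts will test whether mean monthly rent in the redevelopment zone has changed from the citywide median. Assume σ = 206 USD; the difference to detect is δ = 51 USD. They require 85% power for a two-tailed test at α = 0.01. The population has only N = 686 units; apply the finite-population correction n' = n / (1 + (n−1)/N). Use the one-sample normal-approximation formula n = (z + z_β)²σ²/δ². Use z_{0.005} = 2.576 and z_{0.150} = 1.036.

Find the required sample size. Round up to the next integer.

n = (z_{α/2} + z_β)² · σ² / δ²
  = (2.576 + 1.036)² · 206² / 51²
  = 13.0465 · 42436 / 2601
  = 212.86
Finite-population correction (N = 686): 212.86 / (1 + (212.86 − 1)/686) = 162.63.
Round up → n = 163.

n = 163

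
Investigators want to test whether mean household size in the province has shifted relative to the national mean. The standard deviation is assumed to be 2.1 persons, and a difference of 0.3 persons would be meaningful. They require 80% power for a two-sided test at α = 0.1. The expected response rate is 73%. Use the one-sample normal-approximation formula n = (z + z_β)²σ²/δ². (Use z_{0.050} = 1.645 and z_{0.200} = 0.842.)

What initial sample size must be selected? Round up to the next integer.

n = 416

n = (z_{α/2} + z_β)² · σ² / δ²
  = (1.645 + 0.842)² · 2.1² / 0.3²
  = 6.1852 · 4.41 / 0.09
  = 303.07
Adjust for 73% response: 303.07 / 0.73 = 415.17.
Round up → n = 416.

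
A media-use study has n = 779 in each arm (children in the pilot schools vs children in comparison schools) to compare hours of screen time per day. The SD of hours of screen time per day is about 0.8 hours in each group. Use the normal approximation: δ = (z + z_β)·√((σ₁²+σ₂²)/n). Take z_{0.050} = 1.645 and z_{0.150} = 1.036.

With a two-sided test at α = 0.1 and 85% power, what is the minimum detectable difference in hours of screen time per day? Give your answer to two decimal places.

δ = (z_{α/2} + z_β) · √((σ₁²+σ₂²)/n)
  = (1.645 + 1.036) · √(1.28/779)
  = 2.681 · √0.00164
  = 2.681 · 0.0405
  = 0.1087

Minimum detectable difference ≈ 0.11 hours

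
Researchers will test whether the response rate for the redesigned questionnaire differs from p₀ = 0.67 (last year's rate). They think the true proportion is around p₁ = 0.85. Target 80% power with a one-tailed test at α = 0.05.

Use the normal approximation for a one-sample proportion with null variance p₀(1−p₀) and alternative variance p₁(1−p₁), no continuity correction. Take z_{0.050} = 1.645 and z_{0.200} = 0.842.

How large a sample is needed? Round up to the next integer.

n = 36

n = [z_α·√(p₀q₀) + z_β·√(p₁q₁)]² / (p₁ − p₀)²
  = [1.645·√(0.67·0.33) + 0.842·√(0.85·0.15)]² / (0.18)²
  = [1.645·0.4702 + 0.842·0.3571]² / 0.0324
  = [1.0742]² / 0.0324
  = 35.61
Round up → n = 36.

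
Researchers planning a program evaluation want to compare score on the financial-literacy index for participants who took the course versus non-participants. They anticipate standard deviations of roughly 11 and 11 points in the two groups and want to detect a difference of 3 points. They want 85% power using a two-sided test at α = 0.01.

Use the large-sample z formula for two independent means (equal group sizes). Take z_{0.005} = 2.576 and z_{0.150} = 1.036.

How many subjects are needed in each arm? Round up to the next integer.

n = (z_{α/2} + z_β)² · (σ₁² + σ₂²) / δ²
  = (2.576 + 1.036)² · (11² + 11² = 242) / 3²
  = 13.0465 · 242 / 9
  = 350.81
Round up → n = 351 per group.

n = 351 per group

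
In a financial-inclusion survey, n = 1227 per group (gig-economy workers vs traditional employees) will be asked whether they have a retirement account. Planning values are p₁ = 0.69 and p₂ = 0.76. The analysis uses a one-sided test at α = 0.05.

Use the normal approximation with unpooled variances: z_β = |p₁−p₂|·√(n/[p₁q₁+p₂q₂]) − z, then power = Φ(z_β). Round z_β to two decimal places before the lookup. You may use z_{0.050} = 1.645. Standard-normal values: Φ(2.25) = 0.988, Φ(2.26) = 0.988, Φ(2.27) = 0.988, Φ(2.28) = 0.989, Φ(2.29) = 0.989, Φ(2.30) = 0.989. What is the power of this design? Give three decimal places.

Power ≈ 0.988

z_β = |p₁−p₂|·√(n/[p₁q₁+p₂q₂]) − z_α
    = 0.07 · √(1227/0.3963) − 1.645
    = 0.07 · 55.6430 − 1.645
    = 3.8950 − 1.645 = 2.2500 → 2.25
Power = Φ(2.25) = 0.988.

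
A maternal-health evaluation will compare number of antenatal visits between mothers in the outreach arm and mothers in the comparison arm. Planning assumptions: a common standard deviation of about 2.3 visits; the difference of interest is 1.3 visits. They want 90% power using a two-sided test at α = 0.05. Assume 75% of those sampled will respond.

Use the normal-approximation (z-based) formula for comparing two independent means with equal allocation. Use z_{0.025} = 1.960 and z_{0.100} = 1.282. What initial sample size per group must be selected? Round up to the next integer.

n = (z_{α/2} + z_β)² · (σ₁² + σ₂²) / δ²
  = (1.960 + 1.282)² · (2·2.3² = 10.58) / 1.3²
  = 10.5106 · 10.58 / 1.69
  = 65.80
Adjust for 75% response: 65.80 / 0.75 = 87.73.
Round up → n = 88 per group.

n = 88 per group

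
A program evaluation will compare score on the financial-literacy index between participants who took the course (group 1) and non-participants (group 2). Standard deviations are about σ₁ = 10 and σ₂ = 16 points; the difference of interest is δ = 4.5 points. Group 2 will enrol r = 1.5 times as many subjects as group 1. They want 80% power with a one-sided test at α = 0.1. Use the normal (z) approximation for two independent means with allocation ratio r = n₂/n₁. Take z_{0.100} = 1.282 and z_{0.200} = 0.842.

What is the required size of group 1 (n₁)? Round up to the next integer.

n₁ = (z_α + z_β)² · (σ₁² + σ₂²/r) / δ²
   = (1.282 + 0.842)² · (10² + 16²/1.5) / 4.5²
   = 4.5114 · (100 + 170.6667) / 20.25
   = 4.5114 · 270.6667 / 20.25
   = 60.30
Round up → n₁ = 61; n₂ = r·n₁ = 1.5 × 61 = 92.

n₁ = 61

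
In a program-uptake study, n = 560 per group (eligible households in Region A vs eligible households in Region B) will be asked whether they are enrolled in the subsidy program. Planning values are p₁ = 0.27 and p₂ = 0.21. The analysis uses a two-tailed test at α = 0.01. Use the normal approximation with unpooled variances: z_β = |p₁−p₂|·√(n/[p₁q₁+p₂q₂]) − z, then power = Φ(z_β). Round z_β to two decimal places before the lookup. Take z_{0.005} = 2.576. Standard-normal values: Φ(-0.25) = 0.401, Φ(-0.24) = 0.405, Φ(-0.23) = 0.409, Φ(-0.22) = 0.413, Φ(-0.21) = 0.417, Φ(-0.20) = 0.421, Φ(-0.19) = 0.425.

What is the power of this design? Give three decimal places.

z_β = |p₁−p₂|·√(n/[p₁q₁+p₂q₂]) − z_{α/2}
    = 0.06 · √(560/0.3630) − 2.576
    = 0.06 · 39.2772 − 2.576
    = 2.3566 − 2.576 = -0.2194 → -0.22
Power = Φ(-0.22) = 0.413.

Power ≈ 0.413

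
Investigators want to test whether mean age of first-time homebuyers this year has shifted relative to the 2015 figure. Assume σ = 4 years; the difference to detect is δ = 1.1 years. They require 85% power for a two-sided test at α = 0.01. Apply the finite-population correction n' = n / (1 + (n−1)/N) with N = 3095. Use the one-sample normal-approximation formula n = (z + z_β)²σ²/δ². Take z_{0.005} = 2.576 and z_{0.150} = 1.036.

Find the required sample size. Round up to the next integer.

n = 164

n = (z_{α/2} + z_β)² · σ² / δ²
  = (2.576 + 1.036)² · 4² / 1.1²
  = 13.0465 · 16 / 1.21
  = 172.52
Finite-population correction (N = 3095): 172.52 / (1 + (172.52 − 1)/3095) = 163.46.
Round up → n = 164.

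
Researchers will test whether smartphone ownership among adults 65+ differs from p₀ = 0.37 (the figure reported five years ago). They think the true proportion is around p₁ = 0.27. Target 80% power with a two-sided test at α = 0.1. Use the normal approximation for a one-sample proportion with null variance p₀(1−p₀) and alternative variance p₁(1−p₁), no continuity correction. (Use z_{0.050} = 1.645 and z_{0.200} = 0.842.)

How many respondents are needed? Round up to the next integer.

n = 137

n = [z_{α/2}·√(p₀q₀) + z_β·√(p₁q₁)]² / (p₁ − p₀)²
  = [1.645·√(0.37·0.63) + 0.842·√(0.27·0.73)]² / (-0.10)²
  = [1.645·0.4828 + 0.842·0.4440]² / 0.0100
  = [1.1680]² / 0.0100
  = 136.43
Round up → n = 137.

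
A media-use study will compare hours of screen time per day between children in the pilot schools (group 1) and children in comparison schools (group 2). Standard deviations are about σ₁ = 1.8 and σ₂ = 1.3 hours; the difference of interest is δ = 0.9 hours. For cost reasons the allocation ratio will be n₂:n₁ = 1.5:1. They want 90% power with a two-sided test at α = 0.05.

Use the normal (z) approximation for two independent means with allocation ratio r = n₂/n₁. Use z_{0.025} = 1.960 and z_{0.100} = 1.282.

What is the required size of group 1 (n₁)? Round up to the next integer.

n₁ = (z_{α/2} + z_β)² · (σ₁² + σ₂²/r) / δ²
   = (1.960 + 1.282)² · (1.8² + 1.3²/1.5) / 0.9²
   = 10.5106 · (3.24 + 1.1267) / 0.81
   = 10.5106 · 4.3667 / 0.81
   = 56.66
Round up → n₁ = 57; n₂ = r·n₁ = 1.5 × 57 = 86.

n₁ = 57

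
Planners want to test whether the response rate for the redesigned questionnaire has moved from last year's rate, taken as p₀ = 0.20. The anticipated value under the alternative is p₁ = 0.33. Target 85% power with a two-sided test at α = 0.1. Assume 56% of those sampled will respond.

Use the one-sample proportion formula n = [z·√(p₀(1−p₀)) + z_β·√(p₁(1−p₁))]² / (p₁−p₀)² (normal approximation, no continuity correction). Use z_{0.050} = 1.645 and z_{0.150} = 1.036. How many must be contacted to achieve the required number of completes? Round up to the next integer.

n = 139

n = [z_{α/2}·√(p₀q₀) + z_β·√(p₁q₁)]² / (p₁ − p₀)²
  = [1.645·√(0.20·0.80) + 1.036·√(0.33·0.67)]² / (0.13)²
  = [1.645·0.4000 + 1.036·0.4702]² / 0.0169
  = [1.1451]² / 0.0169
  = 77.59
Adjust for 56% response: 77.59 / 0.56 = 138.56.
Round up → n = 139.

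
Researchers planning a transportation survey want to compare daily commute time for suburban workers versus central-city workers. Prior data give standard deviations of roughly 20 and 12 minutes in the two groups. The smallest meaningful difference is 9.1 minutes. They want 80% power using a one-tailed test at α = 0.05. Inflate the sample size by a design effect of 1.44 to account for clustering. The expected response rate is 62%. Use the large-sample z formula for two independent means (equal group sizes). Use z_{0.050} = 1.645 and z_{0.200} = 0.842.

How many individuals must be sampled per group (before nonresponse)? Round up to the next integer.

n = (z_α + z_β)² · (σ₁² + σ₂²) / δ²
  = (1.645 + 0.842)² · (20² + 12² = 544) / 9.1²
  = 6.1852 · 544 / 82.81
  = 40.63
Design effect: 1.44 × 40.63 = 58.51.
Adjust for 62% response: 58.51 / 0.62 = 94.37.
Round up → n = 95 per group.

n = 95 per group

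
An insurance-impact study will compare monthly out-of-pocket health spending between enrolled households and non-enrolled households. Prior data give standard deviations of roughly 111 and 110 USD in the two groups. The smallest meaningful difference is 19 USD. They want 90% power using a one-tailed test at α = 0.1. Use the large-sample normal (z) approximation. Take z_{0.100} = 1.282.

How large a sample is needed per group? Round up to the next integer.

n = (z_α + z_β)² · (σ₁² + σ₂²) / δ²
  = (1.282 + 1.282)² · (111² + 110² = 24421) / 19²
  = 6.5741 · 24421 / 361
  = 444.73
Round up → n = 445 per group.

n = 445 per group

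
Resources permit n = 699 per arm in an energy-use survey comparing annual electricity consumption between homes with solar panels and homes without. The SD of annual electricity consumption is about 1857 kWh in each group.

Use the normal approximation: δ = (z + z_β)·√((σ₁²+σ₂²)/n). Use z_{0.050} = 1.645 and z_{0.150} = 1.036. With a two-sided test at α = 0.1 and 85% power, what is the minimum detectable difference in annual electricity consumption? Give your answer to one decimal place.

δ = (z_{α/2} + z_β) · √((σ₁²+σ₂²)/n)
  = (1.645 + 1.036) · √(6896898/699)
  = 2.681 · √9866.8
  = 2.681 · 99.3318
  = 266.3086

Minimum detectable difference ≈ 266.3 kWh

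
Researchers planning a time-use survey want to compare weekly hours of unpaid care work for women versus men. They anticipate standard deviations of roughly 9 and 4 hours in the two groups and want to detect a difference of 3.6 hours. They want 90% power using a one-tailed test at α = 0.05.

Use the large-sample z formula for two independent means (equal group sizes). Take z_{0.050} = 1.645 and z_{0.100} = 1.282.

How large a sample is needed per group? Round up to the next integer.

n = (z_α + z_β)² · (σ₁² + σ₂²) / δ²
  = (1.645 + 1.282)² · (9² + 4² = 97) / 3.6²
  = 8.5673 · 97 / 12.96
  = 64.12
Round up → n = 65 per group.

n = 65 per group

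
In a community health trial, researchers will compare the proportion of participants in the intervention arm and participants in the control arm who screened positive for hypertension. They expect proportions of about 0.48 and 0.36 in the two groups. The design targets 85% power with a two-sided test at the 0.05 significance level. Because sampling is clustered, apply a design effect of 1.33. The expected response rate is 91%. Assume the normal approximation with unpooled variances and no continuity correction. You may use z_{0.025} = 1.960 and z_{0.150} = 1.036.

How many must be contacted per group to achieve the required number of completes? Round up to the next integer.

n = (z_{α/2} + z_β)² · [p₁(1−p₁) + p₂(1−p₂)] / (p₁ − p₂)²
  = (1.960 + 1.036)² · (0.48·0.52 + 0.36·0.64) / (0.12)²
  = (2.996)² · (0.2496 + 0.2304) / 0.0144
  = 8.9760 · 0.4800 / 0.0144
  = 299.20
Design effect: 1.33 × 299.20 = 397.94.
Adjust for 91% response: 397.94 / 0.91 = 437.29.
Round up → n = 438 per group.

n = 438 per group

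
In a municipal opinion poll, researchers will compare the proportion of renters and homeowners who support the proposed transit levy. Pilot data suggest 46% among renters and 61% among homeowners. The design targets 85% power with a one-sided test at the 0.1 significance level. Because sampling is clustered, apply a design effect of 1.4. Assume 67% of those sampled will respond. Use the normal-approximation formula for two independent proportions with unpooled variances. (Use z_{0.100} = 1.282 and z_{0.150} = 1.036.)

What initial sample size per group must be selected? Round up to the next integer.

n = 243 per group

n = (z_α + z_β)² · [p₁(1−p₁) + p₂(1−p₂)] / (p₁ − p₂)²
  = (1.282 + 1.036)² · (0.46·0.54 + 0.61·0.39) / (-0.15)²
  = (2.318)² · (0.2484 + 0.2379) / 0.0225
  = 5.3731 · 0.4863 / 0.0225
  = 116.13
Design effect: 1.4 × 116.13 = 162.58.
Adjust for 67% response: 162.58 / 0.67 = 242.66.
Round up → n = 243 per group.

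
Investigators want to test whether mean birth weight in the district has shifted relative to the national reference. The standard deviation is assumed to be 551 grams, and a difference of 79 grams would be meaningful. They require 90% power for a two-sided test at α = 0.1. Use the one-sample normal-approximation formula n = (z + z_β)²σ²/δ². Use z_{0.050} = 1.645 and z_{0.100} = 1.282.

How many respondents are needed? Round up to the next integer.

n = (z_{α/2} + z_β)² · σ² / δ²
  = (1.645 + 1.282)² · 551² / 79²
  = 8.5673 · 303601 / 6241
  = 416.77
Round up → n = 417.

n = 417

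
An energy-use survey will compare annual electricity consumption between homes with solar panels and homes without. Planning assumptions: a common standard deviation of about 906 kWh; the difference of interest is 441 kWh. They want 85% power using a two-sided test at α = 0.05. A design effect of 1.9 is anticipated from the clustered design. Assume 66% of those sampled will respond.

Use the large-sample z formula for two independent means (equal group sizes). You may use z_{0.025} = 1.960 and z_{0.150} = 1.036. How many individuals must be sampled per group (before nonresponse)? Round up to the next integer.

n = (z_{α/2} + z_β)² · (σ₁² + σ₂²) / δ²
  = (1.960 + 1.036)² · (2·906² = 1641672) / 441²
  = 8.9760 · 1641672 / 194481
  = 75.77
Design effect: 1.9 × 75.77 = 143.96.
Adjust for 66% response: 143.96 / 0.66 = 218.12.
Round up → n = 219 per group.

n = 219 per group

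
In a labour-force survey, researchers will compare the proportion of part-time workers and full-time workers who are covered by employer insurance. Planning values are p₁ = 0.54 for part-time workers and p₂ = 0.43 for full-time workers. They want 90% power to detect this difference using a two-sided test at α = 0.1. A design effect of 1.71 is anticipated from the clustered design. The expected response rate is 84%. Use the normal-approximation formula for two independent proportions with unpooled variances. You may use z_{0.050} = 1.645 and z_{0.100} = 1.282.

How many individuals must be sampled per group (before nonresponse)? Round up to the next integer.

n = 712 per group

n = (z_{α/2} + z_β)² · [p₁(1−p₁) + p₂(1−p₂)] / (p₁ − p₂)²
  = (1.645 + 1.282)² · (0.54·0.46 + 0.43·0.57) / (0.11)²
  = (2.927)² · (0.2484 + 0.2451) / 0.0121
  = 8.5673 · 0.4935 / 0.0121
  = 349.42
Design effect: 1.71 × 349.42 = 597.51.
Adjust for 84% response: 597.51 / 0.84 = 711.32.
Round up → n = 712 per group.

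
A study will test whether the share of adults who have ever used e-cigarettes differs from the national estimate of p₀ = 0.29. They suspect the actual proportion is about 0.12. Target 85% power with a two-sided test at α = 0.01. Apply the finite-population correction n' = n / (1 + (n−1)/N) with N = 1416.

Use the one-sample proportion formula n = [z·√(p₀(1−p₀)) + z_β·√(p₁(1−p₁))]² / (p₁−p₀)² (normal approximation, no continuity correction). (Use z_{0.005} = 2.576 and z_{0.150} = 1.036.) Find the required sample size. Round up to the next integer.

n = [z_{α/2}·√(p₀q₀) + z_β·√(p₁q₁)]² / (p₁ − p₀)²
  = [2.576·√(0.29·0.71) + 1.036·√(0.12·0.88)]² / (-0.17)²
  = [2.576·0.4538 + 1.036·0.3250]² / 0.0289
  = [1.5056]² / 0.0289
  = 78.43
Finite-population correction (N = 1416): 78.43 / (1 + (78.43 − 1)/1416) = 74.37.
Round up → n = 75.

n = 75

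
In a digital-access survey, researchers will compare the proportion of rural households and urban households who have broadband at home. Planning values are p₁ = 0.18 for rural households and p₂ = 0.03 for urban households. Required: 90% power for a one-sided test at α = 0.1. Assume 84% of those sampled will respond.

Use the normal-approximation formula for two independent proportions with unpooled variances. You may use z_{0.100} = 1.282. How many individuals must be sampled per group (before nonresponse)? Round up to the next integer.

n = (z_α + z_β)² · [p₁(1−p₁) + p₂(1−p₂)] / (p₁ − p₂)²
  = (1.282 + 1.282)² · (0.18·0.82 + 0.03·0.97) / (0.15)²
  = (2.564)² · (0.1476 + 0.0291) / 0.0225
  = 6.5741 · 0.1767 / 0.0225
  = 51.63
Adjust for 84% response: 51.63 / 0.84 = 61.46.
Round up → n = 62 per group.

n = 62 per group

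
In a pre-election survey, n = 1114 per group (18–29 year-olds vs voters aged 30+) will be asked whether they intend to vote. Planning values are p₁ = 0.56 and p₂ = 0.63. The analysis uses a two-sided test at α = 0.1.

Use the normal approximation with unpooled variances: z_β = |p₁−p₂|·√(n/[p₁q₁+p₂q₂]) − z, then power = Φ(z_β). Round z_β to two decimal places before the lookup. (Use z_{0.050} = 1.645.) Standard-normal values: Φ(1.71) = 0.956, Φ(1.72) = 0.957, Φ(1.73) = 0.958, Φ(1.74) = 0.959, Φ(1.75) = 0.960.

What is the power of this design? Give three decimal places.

z_β = |p₁−p₂|·√(n/[p₁q₁+p₂q₂]) − z_{α/2}
    = 0.07 · √(1114/0.4795) − 1.645
    = 0.07 · 48.2001 − 1.645
    = 3.3740 − 1.645 = 1.7290 → 1.73
Power = Φ(1.73) = 0.958.

Power ≈ 0.958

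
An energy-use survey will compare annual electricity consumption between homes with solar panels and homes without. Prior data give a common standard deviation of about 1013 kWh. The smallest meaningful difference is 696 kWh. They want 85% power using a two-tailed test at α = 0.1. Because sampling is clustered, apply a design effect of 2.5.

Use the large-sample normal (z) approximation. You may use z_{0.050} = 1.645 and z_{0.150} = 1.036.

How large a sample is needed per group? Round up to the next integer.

n = 77 per group

n = (z_{α/2} + z_β)² · (σ₁² + σ₂²) / δ²
  = (1.645 + 1.036)² · (2·1013² = 2052338) / 696²
  = 7.1878 · 2052338 / 484416
  = 30.45
Design effect: 2.5 × 30.45 = 76.13.
Round up → n = 77 per group.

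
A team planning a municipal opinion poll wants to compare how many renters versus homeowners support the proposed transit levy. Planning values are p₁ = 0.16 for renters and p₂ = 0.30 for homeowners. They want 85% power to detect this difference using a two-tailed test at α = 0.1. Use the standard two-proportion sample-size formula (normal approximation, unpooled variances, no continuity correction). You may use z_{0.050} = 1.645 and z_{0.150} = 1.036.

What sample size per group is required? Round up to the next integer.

n = (z_{α/2} + z_β)² · [p₁(1−p₁) + p₂(1−p₂)] / (p₁ − p₂)²
  = (1.645 + 1.036)² · (0.16·0.84 + 0.30·0.70) / (-0.14)²
  = (2.681)² · (0.1344 + 0.2100) / 0.0196
  = 7.1878 · 0.3444 / 0.0196
  = 126.30
Round up → n = 127 per group.

n = 127 per group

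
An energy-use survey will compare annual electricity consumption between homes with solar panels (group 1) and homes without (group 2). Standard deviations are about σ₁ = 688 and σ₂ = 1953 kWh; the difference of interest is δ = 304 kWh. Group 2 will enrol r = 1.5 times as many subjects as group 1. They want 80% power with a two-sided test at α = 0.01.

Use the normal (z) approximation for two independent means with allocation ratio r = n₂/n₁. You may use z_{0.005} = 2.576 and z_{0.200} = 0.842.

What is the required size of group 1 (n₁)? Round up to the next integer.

n₁ = 382

n₁ = (z_{α/2} + z_β)² · (σ₁² + σ₂²/r) / δ²
   = (2.576 + 0.842)² · (688² + 1953²/1.5) / 304²
   = 11.6827 · (473344 + 2542806) / 92416
   = 11.6827 · 3016150 / 92416
   = 381.29
Round up → n₁ = 382; n₂ = r·n₁ = 1.5 × 382 = 573.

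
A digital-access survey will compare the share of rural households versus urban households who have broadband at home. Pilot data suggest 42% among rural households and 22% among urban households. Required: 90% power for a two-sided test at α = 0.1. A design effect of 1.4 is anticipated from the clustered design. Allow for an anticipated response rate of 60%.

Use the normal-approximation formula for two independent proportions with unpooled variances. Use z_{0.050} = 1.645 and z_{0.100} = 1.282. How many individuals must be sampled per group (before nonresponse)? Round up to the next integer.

n = (z_{α/2} + z_β)² · [p₁(1−p₁) + p₂(1−p₂)] / (p₁ − p₂)²
  = (1.645 + 1.282)² · (0.42·0.58 + 0.22·0.78) / (0.20)²
  = (2.927)² · (0.2436 + 0.1716) / 0.0400
  = 8.5673 · 0.4152 / 0.0400
  = 88.93
Design effect: 1.4 × 88.93 = 124.50.
Adjust for 60% response: 124.50 / 0.60 = 207.50.
Round up → n = 208 per group.

n = 208 per group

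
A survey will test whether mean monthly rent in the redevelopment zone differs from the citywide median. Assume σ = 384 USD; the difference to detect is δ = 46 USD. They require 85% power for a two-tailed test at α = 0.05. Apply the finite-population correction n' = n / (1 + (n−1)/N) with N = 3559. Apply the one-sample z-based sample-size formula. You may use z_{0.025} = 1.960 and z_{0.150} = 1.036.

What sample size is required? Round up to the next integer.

n = 533

n = (z_{α/2} + z_β)² · σ² / δ²
  = (1.960 + 1.036)² · 384² / 46²
  = 8.9760 · 147456 / 2116
  = 625.50
Finite-population correction (N = 3559): 625.50 / (1 + (625.50 − 1)/3559) = 532.13.
Round up → n = 533.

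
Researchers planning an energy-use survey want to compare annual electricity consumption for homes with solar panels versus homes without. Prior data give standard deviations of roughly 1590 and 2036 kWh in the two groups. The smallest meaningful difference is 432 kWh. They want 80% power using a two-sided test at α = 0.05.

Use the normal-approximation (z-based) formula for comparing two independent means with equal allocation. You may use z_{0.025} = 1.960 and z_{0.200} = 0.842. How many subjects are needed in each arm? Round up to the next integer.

n = 281 per group

n = (z_{α/2} + z_β)² · (σ₁² + σ₂²) / δ²
  = (1.960 + 0.842)² · (1590² + 2036² = 6673396) / 432²
  = 7.8512 · 6673396 / 186624
  = 280.75
Round up → n = 281 per group.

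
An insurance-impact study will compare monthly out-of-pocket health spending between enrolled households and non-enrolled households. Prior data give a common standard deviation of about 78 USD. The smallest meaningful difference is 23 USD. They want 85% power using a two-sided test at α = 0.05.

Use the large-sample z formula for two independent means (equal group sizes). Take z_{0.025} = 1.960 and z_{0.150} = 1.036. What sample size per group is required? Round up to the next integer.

n = (z_{α/2} + z_β)² · (σ₁² + σ₂²) / δ²
  = (1.960 + 1.036)² · (2·78² = 12168) / 23²
  = 8.9760 · 12168 / 529
  = 206.47
Round up → n = 207 per group.

n = 207 per group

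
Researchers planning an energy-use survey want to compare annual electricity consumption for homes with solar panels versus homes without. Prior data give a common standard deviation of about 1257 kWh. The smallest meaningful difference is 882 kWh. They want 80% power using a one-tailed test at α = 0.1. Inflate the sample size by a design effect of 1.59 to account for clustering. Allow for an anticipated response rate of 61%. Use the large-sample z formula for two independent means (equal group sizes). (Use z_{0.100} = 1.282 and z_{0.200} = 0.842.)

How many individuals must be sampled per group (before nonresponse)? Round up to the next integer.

n = (z_α + z_β)² · (σ₁² + σ₂²) / δ²
  = (1.282 + 0.842)² · (2·1257² = 3160098) / 882²
  = 4.5114 · 3160098 / 777924
  = 18.33
Design effect: 1.59 × 18.33 = 29.14.
Adjust for 61% response: 29.14 / 0.61 = 47.77.
Round up → n = 48 per group.

n = 48 per group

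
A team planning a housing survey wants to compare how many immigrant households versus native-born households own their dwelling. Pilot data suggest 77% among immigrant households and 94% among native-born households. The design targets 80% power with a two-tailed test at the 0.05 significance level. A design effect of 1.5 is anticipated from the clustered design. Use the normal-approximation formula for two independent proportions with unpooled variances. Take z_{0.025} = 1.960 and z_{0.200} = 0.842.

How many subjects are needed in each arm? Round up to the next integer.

n = 96 per group

n = (z_{α/2} + z_β)² · [p₁(1−p₁) + p₂(1−p₂)] / (p₁ − p₂)²
  = (1.960 + 0.842)² · (0.77·0.23 + 0.94·0.06) / (-0.17)²
  = (2.802)² · (0.1771 + 0.0564) / 0.0289
  = 7.8512 · 0.2335 / 0.0289
  = 63.43
Design effect: 1.5 × 63.43 = 95.15.
Round up → n = 96 per group.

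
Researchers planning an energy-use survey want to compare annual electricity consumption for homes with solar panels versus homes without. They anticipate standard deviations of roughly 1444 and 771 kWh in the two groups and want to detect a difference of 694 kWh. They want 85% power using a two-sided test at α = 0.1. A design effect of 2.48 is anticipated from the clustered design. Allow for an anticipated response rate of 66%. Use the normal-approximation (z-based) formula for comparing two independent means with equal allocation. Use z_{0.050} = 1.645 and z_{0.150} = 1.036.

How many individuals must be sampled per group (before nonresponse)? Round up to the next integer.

n = (z_{α/2} + z_β)² · (σ₁² + σ₂²) / δ²
  = (1.645 + 1.036)² · (1444² + 771² = 2679577) / 694²
  = 7.1878 · 2679577 / 481636
  = 39.99
Design effect: 2.48 × 39.99 = 99.17.
Adjust for 66% response: 99.17 / 0.66 = 150.26.
Round up → n = 151 per group.

n = 151 per group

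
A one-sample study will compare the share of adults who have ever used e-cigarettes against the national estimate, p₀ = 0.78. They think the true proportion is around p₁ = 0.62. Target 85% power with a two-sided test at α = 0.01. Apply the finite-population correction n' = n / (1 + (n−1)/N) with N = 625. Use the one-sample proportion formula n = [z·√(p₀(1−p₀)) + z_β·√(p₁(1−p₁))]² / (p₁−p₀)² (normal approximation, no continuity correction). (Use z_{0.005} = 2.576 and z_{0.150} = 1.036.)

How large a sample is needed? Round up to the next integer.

n = [z_{α/2}·√(p₀q₀) + z_β·√(p₁q₁)]² / (p₁ − p₀)²
  = [2.576·√(0.78·0.22) + 1.036·√(0.62·0.38)]² / (-0.16)²
  = [2.576·0.4142 + 1.036·0.4854]² / 0.0256
  = [1.5700]² / 0.0256
  = 96.28
Finite-population correction (N = 625): 96.28 / (1 + (96.28 − 1)/625) = 83.54.
Round up → n = 84.

n = 84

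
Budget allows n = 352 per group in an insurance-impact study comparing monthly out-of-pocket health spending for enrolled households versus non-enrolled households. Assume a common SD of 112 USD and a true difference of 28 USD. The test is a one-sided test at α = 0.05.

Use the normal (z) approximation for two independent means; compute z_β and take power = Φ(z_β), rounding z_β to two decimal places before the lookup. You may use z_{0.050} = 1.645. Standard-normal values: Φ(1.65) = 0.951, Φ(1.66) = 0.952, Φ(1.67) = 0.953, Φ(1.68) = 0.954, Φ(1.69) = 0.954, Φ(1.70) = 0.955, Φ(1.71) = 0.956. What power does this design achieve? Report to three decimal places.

Power ≈ 0.953

z_β = δ·√(n/(σ₁²+σ₂²)) − z_α
    = 28 · √(352/25088) − 1.645
    = 28 · 0.11845 − 1.645
    = 3.3166 − 1.645 = 1.6716 → 1.67
Power = Φ(1.67) = 0.953.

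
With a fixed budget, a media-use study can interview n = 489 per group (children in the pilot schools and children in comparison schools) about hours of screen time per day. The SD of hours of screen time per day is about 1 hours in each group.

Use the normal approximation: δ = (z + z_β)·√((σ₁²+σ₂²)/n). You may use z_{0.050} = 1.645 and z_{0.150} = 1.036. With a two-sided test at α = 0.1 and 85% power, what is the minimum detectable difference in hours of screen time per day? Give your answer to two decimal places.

δ = (z_{α/2} + z_β) · √((σ₁²+σ₂²)/n)
  = (1.645 + 1.036) · √(2/489)
  = 2.681 · √0.00409
  = 2.681 · 0.0640
  = 0.1715

Minimum detectable difference ≈ 0.17 hours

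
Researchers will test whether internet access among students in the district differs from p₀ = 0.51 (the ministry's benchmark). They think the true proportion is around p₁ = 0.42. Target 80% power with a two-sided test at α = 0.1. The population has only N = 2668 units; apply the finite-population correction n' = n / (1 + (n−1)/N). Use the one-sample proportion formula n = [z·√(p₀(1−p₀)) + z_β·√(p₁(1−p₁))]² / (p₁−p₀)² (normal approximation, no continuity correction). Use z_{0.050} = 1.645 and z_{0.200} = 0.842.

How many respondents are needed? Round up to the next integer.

n = 177

n = [z_{α/2}·√(p₀q₀) + z_β·√(p₁q₁)]² / (p₁ − p₀)²
  = [1.645·√(0.51·0.49) + 0.842·√(0.42·0.58)]² / (-0.09)²
  = [1.645·0.4999 + 0.842·0.4936]² / 0.0081
  = [1.2379]² / 0.0081
  = 189.19
Finite-population correction (N = 2668): 189.19 / (1 + (189.19 − 1)/2668) = 176.72.
Round up → n = 177.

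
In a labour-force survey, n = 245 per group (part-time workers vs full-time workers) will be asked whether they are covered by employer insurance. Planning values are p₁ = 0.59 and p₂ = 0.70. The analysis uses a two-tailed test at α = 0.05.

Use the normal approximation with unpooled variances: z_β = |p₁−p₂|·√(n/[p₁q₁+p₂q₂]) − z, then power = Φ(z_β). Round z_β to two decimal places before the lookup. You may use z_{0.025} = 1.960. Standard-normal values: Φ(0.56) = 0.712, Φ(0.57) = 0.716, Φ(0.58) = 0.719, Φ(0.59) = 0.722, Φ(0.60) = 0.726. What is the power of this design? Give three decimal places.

z_β = |p₁−p₂|·√(n/[p₁q₁+p₂q₂]) − z_{α/2}
    = 0.11 · √(245/0.4519) − 1.960
    = 0.11 · 23.2842 − 1.960
    = 2.5613 − 1.960 = 0.6013 → 0.60
Power = Φ(0.60) = 0.726.

Power ≈ 0.726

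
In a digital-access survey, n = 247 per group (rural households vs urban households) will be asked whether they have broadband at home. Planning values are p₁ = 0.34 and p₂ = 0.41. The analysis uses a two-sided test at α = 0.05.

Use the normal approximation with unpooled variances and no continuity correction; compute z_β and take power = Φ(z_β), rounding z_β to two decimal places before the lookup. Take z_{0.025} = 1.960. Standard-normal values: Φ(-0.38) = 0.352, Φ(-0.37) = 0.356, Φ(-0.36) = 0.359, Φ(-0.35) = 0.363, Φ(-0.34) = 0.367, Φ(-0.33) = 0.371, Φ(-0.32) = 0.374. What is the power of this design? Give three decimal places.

Power ≈ 0.363

z_β = |p₁−p₂|·√(n/[p₁q₁+p₂q₂]) − z_{α/2}
    = 0.07 · √(247/0.4663) − 1.960
    = 0.07 · 23.0153 − 1.960
    = 1.6111 − 1.960 = -0.3489 → -0.35
Power = Φ(-0.35) = 0.363.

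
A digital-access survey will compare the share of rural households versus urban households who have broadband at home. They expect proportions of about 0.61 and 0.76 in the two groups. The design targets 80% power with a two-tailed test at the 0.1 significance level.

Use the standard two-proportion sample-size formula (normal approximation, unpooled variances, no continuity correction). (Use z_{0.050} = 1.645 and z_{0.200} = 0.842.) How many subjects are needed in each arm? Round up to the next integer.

n = 116 per group

n = (z_{α/2} + z_β)² · [p₁(1−p₁) + p₂(1−p₂)] / (p₁ − p₂)²
  = (1.645 + 0.842)² · (0.61·0.39 + 0.76·0.24) / (-0.15)²
  = (2.487)² · (0.2379 + 0.1824) / 0.0225
  = 6.1852 · 0.4203 / 0.0225
  = 115.54
Round up → n = 116 per group.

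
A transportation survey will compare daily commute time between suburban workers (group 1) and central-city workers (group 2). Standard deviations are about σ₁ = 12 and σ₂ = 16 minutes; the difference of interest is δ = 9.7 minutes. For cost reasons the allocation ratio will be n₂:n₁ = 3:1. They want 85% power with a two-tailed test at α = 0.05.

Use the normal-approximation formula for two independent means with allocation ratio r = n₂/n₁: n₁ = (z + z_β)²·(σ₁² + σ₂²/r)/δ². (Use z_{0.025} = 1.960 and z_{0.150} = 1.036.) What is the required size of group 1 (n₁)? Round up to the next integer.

n₁ = (z_{α/2} + z_β)² · (σ₁² + σ₂²/r) / δ²
   = (1.960 + 1.036)² · (12² + 16²/3) / 9.7²
   = 8.9760 · (144 + 85.3333) / 94.09
   = 8.9760 · 229.3333 / 94.09
   = 21.88
Round up → n₁ = 22; n₂ = r·n₁ = 3 × 22 = 66.

n₁ = 22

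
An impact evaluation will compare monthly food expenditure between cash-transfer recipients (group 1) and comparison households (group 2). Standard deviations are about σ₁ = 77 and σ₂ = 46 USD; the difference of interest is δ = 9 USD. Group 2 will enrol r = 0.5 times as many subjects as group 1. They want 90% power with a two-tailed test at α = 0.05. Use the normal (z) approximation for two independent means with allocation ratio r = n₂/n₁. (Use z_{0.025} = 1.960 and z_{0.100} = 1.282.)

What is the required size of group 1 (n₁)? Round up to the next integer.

n₁ = 1319

n₁ = (z_{α/2} + z_β)² · (σ₁² + σ₂²/r) / δ²
   = (1.960 + 1.282)² · (77² + 46²/0.5) / 9²
   = 10.5106 · (5929 + 4232) / 81
   = 10.5106 · 10161 / 81
   = 1318.49
Round up → n₁ = 1319; n₂ = r·n₁ = 0.5 × 1319 = 660.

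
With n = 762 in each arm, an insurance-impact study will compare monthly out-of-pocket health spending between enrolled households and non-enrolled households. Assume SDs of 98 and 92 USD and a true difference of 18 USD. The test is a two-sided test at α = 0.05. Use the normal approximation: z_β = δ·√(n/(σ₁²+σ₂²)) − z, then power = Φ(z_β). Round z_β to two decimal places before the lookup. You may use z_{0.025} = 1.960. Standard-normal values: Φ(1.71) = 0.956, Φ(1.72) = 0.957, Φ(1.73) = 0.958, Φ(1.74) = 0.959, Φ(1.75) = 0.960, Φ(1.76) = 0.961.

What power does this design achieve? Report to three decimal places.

Power ≈ 0.959

z_β = δ·√(n/(σ₁²+σ₂²)) − z_{α/2}
    = 18 · √(762/18068) − 1.960
    = 18 · 0.20536 − 1.960
    = 3.6965 − 1.960 = 1.7365 → 1.74
Power = Φ(1.74) = 0.959.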